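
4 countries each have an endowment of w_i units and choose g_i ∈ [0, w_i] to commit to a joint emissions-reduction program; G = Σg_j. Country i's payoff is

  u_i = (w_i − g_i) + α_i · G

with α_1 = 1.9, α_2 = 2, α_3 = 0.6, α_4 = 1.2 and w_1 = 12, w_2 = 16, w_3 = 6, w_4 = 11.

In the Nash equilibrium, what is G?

39

∂u_i/∂g_i = α_i − 1, so country i contributes w_i if α_i > 1, else 0.
α_i > 1 for i ∈ {1, 2, 4}; NE contributions (12, 16, 0, 11), G = 39.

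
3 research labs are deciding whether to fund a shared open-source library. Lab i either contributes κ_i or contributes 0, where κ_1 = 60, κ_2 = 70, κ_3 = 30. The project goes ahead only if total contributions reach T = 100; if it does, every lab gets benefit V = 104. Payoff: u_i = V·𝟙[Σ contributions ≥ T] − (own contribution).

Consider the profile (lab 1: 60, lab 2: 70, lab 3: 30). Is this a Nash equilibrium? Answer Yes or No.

Total = 160 ≥ 100: provided.
Lab 1 (pledges 60, payoff 44): dropping to 0 → total 100, payoff 104. Profitable deviation.

No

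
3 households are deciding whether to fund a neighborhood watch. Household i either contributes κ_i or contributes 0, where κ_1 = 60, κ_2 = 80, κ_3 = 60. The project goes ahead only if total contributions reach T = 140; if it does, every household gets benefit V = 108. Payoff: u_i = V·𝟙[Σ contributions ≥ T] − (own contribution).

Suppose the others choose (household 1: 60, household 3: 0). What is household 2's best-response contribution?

Others' total = 60. Contributing 80 brings total to 140 ≥ 140: gain V − κ_2 = 28.
Best response: 80.

80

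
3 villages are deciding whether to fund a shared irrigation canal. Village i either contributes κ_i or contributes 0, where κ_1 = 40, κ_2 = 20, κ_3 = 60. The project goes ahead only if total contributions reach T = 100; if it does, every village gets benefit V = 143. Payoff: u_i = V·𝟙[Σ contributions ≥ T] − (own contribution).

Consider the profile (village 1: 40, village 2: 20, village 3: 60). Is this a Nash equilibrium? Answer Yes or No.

No

Total = 120 ≥ 100: provided.
Village 1 (pledges 40, payoff 103): dropping to 0 → total 80, payoff 0. No gain.
Village 2 (pledges 20, payoff 123): dropping to 0 → total 100, payoff 143. Profitable deviation.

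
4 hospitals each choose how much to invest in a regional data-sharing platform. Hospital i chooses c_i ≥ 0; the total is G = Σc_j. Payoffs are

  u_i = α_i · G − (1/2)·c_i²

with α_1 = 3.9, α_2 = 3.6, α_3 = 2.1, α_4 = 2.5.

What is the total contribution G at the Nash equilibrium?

12.1

Hospital i's FOC: ∂u_i/∂c_i = α_i − c_i = 0, so c_i* = α_i.
NE contributions = (3.9, 3.6, 2.1, 2.5); G = 12.1.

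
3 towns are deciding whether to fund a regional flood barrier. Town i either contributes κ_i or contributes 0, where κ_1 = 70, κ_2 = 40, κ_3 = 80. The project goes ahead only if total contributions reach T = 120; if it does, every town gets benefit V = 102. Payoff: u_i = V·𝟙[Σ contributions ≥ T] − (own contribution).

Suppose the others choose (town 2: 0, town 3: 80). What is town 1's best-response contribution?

Others' total = 80. Contributing 70 brings total to 150 ≥ 120: gain V − κ_1 = 32.
Best response: 70.

70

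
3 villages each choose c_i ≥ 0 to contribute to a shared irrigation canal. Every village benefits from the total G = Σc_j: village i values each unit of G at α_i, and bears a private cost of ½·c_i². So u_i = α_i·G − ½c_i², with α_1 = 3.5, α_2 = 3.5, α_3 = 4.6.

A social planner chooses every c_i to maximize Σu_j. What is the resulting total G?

Planner FOC: ∂(Σu_j)/∂c_i = (Σα_j) − c_i = 0, so c_i^SO = Σα_j = 11.6 for every i; G^SO = 34.8.

34.8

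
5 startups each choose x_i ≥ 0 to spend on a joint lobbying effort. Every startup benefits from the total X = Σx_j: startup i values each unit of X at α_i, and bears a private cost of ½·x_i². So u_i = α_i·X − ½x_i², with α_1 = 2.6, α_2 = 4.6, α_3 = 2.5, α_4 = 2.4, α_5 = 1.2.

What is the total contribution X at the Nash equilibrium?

Startup i's FOC: ∂u_i/∂x_i = α_i − x_i = 0, so x_i* = α_i.
NE contributions = (2.6, 4.6, 2.5, 2.4, 1.2); X = 13.3.

13.3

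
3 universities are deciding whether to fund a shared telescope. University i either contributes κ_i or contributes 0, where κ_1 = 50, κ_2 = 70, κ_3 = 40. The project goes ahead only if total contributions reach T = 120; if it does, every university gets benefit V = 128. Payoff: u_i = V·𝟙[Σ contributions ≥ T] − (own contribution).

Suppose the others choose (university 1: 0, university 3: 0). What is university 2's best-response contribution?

Others' total = 0. Even contributing 70 gives 70 < 120: no benefit either way.
Best response: 0.

0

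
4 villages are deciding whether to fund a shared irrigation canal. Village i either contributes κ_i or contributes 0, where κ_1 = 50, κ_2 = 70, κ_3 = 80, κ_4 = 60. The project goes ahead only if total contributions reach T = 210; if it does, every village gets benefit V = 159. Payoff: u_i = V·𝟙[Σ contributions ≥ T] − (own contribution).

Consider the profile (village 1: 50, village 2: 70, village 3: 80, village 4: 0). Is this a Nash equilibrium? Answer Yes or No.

No

Total = 200 < 210: not provided.
Village 1 (pledges 50, payoff -50): dropping to 0 → total 150, payoff 0. Profitable deviation.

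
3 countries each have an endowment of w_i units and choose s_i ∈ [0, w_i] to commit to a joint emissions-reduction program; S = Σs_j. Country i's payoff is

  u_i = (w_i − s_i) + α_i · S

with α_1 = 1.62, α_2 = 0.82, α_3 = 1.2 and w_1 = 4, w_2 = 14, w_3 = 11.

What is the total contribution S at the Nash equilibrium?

∂u_i/∂s_i = α_i − 1, so country i contributes w_i if α_i > 1, else 0.
α_i > 1 for i ∈ {1, 3}; NE contributions (4, 0, 11), S = 15.

15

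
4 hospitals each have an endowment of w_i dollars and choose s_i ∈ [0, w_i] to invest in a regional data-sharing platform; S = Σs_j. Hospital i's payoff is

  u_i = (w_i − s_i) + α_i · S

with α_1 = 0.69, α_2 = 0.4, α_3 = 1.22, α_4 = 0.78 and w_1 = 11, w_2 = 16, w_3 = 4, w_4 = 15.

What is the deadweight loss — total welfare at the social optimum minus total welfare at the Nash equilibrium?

∂u_i/∂s_i = α_i − 1, so hospital i contributes w_i if α_i > 1, else 0.
α_i > 1 for i ∈ {3}; NE contributions (0, 0, 4, 0), S = 4.
W^NE = Σw_i − S^NE + (Σα_i)·S^NE = 46 + 2.09·4 = 54.36.
Planner: ∂(Σu_j)/∂s_i = Σα_j − 1 = 2.09 > 0, so everyone contributes w_i; S^SO = 46, W^SO = 46 + 2.09·46 = 142.14.
Deadweight loss = 87.78.

87.78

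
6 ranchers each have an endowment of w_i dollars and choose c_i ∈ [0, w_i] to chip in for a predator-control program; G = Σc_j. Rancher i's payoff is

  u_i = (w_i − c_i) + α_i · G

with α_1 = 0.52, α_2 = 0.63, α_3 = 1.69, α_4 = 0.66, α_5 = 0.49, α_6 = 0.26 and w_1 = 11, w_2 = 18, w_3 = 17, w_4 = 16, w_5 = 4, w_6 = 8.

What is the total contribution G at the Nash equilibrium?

∂u_i/∂c_i = α_i − 1, so rancher i contributes w_i if α_i > 1, else 0.
α_i > 1 for i ∈ {3}; NE contributions (0, 0, 17, 0, 0, 0), G = 17.

17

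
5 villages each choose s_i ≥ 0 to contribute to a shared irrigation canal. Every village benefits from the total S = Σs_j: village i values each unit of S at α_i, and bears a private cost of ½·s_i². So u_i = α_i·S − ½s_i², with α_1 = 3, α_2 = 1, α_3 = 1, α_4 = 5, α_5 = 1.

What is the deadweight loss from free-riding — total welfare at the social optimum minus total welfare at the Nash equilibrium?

Village i's FOC: ∂u_i/∂s_i = α_i − s_i = 0, so s_i* = α_i.
NE contributions = (3, 1, 1, 5, 1); S = 11.
W^NE = (Σα)·S − ½Σα_i² = 11² − ½·37 = 102.5.
Planner sets s_i = Σα_j = 11 for every i, so S^SO = 5·11 = 55.
W^SO = (Σα)·S^SO − ½·5·(Σα)² = (5/2)·11² = 302.5.
Deadweight loss = W^SO − W^NE = 200.

200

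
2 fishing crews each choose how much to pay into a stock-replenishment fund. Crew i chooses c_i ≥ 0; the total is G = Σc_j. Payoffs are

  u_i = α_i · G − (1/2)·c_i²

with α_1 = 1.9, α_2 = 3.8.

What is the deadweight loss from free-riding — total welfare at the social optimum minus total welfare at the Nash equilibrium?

9.025

Crew i's FOC: ∂u_i/∂c_i = α_i − c_i = 0, so c_i* = α_i.
NE contributions = (1.9, 3.8); G = 5.7.
W^NE = (Σα)·G − ½Σα_i² = 5.7² − ½·18.05 = 23.465.
Planner sets c_i = Σα_j = 5.7 for every i, so G^SO = 2·5.7 = 11.4.
W^SO = (Σα)·G^SO − ½·2·(Σα)² = (2/2)·5.7² = 32.49.
Deadweight loss = W^SO − W^NE = 9.025.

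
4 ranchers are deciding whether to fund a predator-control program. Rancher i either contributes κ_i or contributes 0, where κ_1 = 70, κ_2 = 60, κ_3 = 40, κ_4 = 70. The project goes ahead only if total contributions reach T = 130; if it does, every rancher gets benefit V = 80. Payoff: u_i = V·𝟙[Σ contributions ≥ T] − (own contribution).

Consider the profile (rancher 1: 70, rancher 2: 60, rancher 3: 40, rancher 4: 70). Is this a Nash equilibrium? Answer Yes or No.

Total = 240 ≥ 130: provided.
Rancher 1 (pledges 70, payoff 10): dropping to 0 → total 170, payoff 80. Profitable deviation.

No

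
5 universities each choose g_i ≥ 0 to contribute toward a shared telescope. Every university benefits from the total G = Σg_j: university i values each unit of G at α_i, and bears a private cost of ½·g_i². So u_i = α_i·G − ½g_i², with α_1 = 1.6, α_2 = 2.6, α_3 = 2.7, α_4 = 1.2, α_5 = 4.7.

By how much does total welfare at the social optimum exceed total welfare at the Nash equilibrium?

265.83

University i's FOC: ∂u_i/∂g_i = α_i − g_i = 0, so g_i* = α_i.
NE contributions = (1.6, 2.6, 2.7, 1.2, 4.7); G = 12.8.
W^NE = (Σα)·G − ½Σα_i² = 12.8² − ½·40.14 = 143.77.
Planner sets g_i = Σα_j = 12.8 for every i, so G^SO = 5·12.8 = 64.
W^SO = (Σα)·G^SO − ½·5·(Σα)² = (5/2)·12.8² = 409.6.
Deadweight loss = W^SO − W^NE = 265.83.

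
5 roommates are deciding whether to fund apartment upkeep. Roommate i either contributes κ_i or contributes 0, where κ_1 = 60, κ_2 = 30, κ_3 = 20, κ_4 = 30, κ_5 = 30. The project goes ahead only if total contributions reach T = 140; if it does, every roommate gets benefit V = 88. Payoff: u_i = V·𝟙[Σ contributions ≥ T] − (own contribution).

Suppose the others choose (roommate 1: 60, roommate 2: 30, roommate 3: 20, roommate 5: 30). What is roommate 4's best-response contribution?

0

Others' total = 140 ≥ 140; contributing adds cost 30 for no extra benefit.
Best response: 0.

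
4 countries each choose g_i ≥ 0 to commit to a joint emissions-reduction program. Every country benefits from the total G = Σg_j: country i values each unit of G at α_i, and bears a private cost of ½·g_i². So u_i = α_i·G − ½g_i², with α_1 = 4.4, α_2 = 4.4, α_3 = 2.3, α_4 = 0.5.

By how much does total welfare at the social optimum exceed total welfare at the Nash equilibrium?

Country i's FOC: ∂u_i/∂g_i = α_i − g_i = 0, so g_i* = α_i.
NE contributions = (4.4, 4.4, 2.3, 0.5); G = 11.6.
W^NE = (Σα)·G − ½Σα_i² = 11.6² − ½·44.26 = 112.43.
Planner sets g_i = Σα_j = 11.6 for every i, so G^SO = 4·11.6 = 46.4.
W^SO = (Σα)·G^SO − ½·4·(Σα)² = (4/2)·11.6² = 269.12.
Deadweight loss = W^SO − W^NE = 156.69.

156.69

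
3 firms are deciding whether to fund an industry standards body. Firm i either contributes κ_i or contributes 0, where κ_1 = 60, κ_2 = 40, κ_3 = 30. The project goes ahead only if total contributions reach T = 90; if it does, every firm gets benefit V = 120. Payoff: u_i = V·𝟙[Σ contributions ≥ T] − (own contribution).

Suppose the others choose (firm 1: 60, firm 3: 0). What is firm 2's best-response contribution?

Others' total = 60. Contributing 40 brings total to 100 ≥ 90: gain V − κ_2 = 80.
Best response: 40.

40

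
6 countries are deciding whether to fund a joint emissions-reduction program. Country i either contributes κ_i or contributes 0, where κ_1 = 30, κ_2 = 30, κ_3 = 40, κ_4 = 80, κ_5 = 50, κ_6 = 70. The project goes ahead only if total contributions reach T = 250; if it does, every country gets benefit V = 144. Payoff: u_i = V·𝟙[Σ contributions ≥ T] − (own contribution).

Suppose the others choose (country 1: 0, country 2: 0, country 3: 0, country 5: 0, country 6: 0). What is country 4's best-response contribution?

Others' total = 0. Even contributing 80 gives 80 < 250: no benefit either way.
Best response: 0.

0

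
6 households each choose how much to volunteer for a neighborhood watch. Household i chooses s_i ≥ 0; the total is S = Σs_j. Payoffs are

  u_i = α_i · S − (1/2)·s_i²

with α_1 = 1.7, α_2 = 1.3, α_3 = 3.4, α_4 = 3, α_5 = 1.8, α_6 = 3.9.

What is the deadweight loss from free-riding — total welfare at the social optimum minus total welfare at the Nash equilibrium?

477.815

Household i's FOC: ∂u_i/∂s_i = α_i − s_i = 0, so s_i* = α_i.
NE contributions = (1.7, 1.3, 3.4, 3, 1.8, 3.9); S = 15.1.
W^NE = (Σα)·S − ½Σα_i² = 15.1² − ½·43.59 = 206.215.
Planner sets s_i = Σα_j = 15.1 for every i, so S^SO = 6·15.1 = 90.6.
W^SO = (Σα)·S^SO − ½·6·(Σα)² = (6/2)·15.1² = 684.03.
Deadweight loss = W^SO − W^NE = 477.815.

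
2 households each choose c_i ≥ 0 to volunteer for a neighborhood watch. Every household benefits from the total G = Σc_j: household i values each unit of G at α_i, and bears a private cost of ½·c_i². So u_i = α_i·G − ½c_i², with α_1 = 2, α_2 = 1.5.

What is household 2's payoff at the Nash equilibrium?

Household i's FOC: ∂u_i/∂c_i = α_i − c_i = 0, so c_i* = α_i.
NE contributions = (2, 1.5); G = 3.5.
u_2 = α_2·G − ½·(c_2)² = 1.5·3.5 − ½·1.5² = 4.125.

4.125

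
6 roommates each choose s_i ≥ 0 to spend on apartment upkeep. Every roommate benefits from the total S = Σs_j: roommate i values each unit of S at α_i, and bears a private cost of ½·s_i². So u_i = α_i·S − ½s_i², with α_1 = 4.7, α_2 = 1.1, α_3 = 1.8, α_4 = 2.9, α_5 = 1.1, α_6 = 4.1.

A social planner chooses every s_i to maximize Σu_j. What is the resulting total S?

94.2

Planner FOC: ∂(Σu_j)/∂s_i = (Σα_j) − s_i = 0, so s_i^SO = Σα_j = 15.7 for every i; S^SO = 94.2.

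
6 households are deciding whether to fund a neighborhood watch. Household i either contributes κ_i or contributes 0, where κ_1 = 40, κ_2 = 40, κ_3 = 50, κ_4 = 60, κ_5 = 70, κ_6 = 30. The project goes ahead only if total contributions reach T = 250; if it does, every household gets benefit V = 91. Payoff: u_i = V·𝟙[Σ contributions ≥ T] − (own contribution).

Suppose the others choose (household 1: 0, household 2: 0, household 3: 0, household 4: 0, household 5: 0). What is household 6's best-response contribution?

Others' total = 0. Even contributing 30 gives 30 < 250: no benefit either way.
Best response: 0.

0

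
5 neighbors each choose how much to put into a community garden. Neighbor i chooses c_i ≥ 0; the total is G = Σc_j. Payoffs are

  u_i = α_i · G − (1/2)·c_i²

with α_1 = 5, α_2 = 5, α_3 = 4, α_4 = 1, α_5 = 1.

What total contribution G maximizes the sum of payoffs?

80

Planner FOC: ∂(Σu_j)/∂c_i = (Σα_j) − c_i = 0, so c_i^SO = Σα_j = 16 for every i; G^SO = 80.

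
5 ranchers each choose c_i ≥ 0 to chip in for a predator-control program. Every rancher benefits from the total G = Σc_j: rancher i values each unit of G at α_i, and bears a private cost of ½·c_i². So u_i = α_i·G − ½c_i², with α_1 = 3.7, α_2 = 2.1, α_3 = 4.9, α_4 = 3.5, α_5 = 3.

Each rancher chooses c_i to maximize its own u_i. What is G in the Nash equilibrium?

17.2

Rancher i's FOC: ∂u_i/∂c_i = α_i − c_i = 0, so c_i* = α_i.
NE contributions = (3.7, 2.1, 4.9, 3.5, 3); G = 17.2.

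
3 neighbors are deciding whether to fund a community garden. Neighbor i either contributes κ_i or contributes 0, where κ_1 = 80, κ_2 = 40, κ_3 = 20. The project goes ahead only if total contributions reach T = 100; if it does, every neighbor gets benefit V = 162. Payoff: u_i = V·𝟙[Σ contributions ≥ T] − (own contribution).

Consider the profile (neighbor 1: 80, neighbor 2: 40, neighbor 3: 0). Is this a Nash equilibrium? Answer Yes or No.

Yes

Total = 120 ≥ 100: provided.
Neighbor 1 (pledges 80, payoff 82): dropping to 0 → total 40, payoff 0. No gain.
Neighbor 2 (pledges 40, payoff 122): dropping to 0 → total 80, payoff 0. No gain.
Neighbor 3 (pledges 0, payoff 162): pledging 20 → total 140, payoff 142. No gain.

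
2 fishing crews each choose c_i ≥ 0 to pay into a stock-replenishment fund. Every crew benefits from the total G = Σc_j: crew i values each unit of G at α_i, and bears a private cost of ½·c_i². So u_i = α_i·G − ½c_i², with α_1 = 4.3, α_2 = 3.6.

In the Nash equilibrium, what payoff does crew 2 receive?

Crew i's FOC: ∂u_i/∂c_i = α_i − c_i = 0, so c_i* = α_i.
NE contributions = (4.3, 3.6); G = 7.9.
u_2 = α_2·G − ½·(c_2)² = 3.6·7.9 − ½·3.6² = 21.96.

21.96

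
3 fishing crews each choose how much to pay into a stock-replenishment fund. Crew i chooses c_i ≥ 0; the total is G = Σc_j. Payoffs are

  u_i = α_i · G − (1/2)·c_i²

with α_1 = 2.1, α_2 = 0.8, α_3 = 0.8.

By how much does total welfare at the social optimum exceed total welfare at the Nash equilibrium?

9.69

Crew i's FOC: ∂u_i/∂c_i = α_i − c_i = 0, so c_i* = α_i.
NE contributions = (2.1, 0.8, 0.8); G = 3.7.
W^NE = (Σα)·G − ½Σα_i² = 3.7² − ½·5.69 = 10.845.
Planner sets c_i = Σα_j = 3.7 for every i, so G^SO = 3·3.7 = 11.1.
W^SO = (Σα)·G^SO − ½·3·(Σα)² = (3/2)·3.7² = 20.535.
Deadweight loss = W^SO − W^NE = 9.69.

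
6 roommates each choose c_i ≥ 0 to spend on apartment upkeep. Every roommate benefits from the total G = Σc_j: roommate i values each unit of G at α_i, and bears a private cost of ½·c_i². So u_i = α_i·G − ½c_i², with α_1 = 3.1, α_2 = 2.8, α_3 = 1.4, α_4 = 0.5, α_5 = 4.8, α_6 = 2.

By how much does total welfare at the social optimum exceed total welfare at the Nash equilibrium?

Roommate i's FOC: ∂u_i/∂c_i = α_i − c_i = 0, so c_i* = α_i.
NE contributions = (3.1, 2.8, 1.4, 0.5, 4.8, 2); G = 14.6.
W^NE = (Σα)·G − ½Σα_i² = 14.6² − ½·46.7 = 189.81.
Planner sets c_i = Σα_j = 14.6 for every i, so G^SO = 6·14.6 = 87.6.
W^SO = (Σα)·G^SO − ½·6·(Σα)² = (6/2)·14.6² = 639.48.
Deadweight loss = W^SO − W^NE = 449.67.

449.67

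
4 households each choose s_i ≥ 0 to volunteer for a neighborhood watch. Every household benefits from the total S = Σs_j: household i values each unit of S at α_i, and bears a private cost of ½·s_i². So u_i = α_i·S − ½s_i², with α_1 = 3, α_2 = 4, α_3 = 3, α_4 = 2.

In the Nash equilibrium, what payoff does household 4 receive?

Household i's FOC: ∂u_i/∂s_i = α_i − s_i = 0, so s_i* = α_i.
NE contributions = (3, 4, 3, 2); S = 12.
u_4 = α_4·S − ½·(s_4)² = 2·12 − ½·2² = 22.

22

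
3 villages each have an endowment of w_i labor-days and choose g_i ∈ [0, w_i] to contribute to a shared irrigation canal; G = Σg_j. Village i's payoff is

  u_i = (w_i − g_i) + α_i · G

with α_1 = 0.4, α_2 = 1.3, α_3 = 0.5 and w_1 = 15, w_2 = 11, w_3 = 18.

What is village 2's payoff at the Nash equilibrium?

∂u_i/∂g_i = α_i − 1, so village i contributes w_i if α_i > 1, else 0.
α_i > 1 for i ∈ {2}; NE contributions (0, 11, 0), G = 11.
u_2 = (11 − 11) + 1.3·11 = 14.3.

14.3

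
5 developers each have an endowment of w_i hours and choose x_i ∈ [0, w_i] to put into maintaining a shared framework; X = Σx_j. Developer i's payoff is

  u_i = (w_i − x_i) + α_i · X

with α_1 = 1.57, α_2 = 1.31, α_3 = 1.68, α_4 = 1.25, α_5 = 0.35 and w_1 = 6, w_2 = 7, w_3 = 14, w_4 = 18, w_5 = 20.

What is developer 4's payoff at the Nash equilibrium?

56.25

∂u_i/∂x_i = α_i − 1, so developer i contributes w_i if α_i > 1, else 0.
α_i > 1 for i ∈ {1, 2, 3, 4}; NE contributions (6, 7, 14, 18, 0), X = 45.
u_4 = (18 − 18) + 1.25·45 = 56.25.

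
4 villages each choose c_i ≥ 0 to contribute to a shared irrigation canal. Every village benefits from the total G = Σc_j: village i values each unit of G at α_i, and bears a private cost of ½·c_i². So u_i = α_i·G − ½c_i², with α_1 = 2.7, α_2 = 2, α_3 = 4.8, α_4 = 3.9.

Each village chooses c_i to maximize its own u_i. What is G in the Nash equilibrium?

Village i's FOC: ∂u_i/∂c_i = α_i − c_i = 0, so c_i* = α_i.
NE contributions = (2.7, 2, 4.8, 3.9); G = 13.4.

13.4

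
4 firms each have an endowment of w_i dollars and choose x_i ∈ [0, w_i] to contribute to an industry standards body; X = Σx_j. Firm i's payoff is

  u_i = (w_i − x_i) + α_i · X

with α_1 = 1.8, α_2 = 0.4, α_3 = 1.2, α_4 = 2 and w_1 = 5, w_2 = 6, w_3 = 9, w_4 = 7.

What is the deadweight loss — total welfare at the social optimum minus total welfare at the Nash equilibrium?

∂u_i/∂x_i = α_i − 1, so firm i contributes w_i if α_i > 1, else 0.
α_i > 1 for i ∈ {1, 3, 4}; NE contributions (5, 0, 9, 7), X = 21.
W^NE = Σw_i − X^NE + (Σα_i)·X^NE = 27 + 4.4·21 = 119.4.
Planner: ∂(Σu_j)/∂x_i = Σα_j − 1 = 4.4 > 0, so everyone contributes w_i; X^SO = 27, W^SO = 27 + 4.4·27 = 145.8.
Deadweight loss = 26.4.

26.4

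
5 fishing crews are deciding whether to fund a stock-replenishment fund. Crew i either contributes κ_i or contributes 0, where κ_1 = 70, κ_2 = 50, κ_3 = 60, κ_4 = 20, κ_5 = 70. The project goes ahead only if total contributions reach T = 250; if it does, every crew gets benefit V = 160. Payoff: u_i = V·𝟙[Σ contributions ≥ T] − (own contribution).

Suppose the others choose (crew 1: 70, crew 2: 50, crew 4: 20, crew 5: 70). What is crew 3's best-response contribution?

Others' total = 210. Contributing 60 brings total to 270 ≥ 250: gain V − κ_3 = 100.
Best response: 60.

60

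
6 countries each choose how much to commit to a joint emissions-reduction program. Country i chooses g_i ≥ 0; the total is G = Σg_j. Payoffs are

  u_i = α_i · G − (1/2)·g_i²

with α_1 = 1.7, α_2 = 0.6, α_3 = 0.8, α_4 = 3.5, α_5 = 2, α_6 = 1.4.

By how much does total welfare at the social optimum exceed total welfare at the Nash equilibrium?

211.05

Country i's FOC: ∂u_i/∂g_i = α_i − g_i = 0, so g_i* = α_i.
NE contributions = (1.7, 0.6, 0.8, 3.5, 2, 1.4); G = 10.
W^NE = (Σα)·G − ½Σα_i² = 10² − ½·22.1 = 88.95.
Planner sets g_i = Σα_j = 10 for every i, so G^SO = 6·10 = 60.
W^SO = (Σα)·G^SO − ½·6·(Σα)² = (6/2)·10² = 300.
Deadweight loss = W^SO − W^NE = 211.05.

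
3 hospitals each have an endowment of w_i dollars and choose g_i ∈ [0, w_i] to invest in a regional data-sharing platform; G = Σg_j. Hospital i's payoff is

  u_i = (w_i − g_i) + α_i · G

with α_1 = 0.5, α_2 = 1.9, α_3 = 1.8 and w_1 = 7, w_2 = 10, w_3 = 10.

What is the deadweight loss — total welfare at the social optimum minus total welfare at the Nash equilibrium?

22.4

∂u_i/∂g_i = α_i − 1, so hospital i contributes w_i if α_i > 1, else 0.
α_i > 1 for i ∈ {2, 3}; NE contributions (0, 10, 10), G = 20.
W^NE = Σw_i − G^NE + (Σα_i)·G^NE = 27 + 3.2·20 = 91.
Planner: ∂(Σu_j)/∂g_i = Σα_j − 1 = 3.2 > 0, so everyone contributes w_i; G^SO = 27, W^SO = 27 + 3.2·27 = 113.4.
Deadweight loss = 22.4.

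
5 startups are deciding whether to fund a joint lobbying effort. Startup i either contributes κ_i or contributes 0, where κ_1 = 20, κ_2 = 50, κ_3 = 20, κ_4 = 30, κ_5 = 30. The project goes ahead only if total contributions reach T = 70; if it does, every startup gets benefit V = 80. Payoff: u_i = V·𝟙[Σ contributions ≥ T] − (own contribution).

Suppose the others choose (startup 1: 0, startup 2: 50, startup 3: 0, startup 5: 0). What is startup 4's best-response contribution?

Others' total = 50. Contributing 30 brings total to 80 ≥ 70: gain V − κ_4 = 50.
Best response: 30.

30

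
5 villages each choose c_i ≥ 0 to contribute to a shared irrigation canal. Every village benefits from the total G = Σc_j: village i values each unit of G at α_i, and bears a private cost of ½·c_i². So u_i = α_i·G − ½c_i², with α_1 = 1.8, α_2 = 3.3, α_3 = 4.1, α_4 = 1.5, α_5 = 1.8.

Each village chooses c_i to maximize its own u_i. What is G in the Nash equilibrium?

12.5

Village i's FOC: ∂u_i/∂c_i = α_i − c_i = 0, so c_i* = α_i.
NE contributions = (1.8, 3.3, 4.1, 1.5, 1.8); G = 12.5.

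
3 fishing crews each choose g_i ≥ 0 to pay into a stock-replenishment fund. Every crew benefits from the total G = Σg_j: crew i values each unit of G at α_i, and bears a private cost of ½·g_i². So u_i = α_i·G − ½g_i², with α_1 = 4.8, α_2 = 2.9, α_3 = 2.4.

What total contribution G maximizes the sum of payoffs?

30.3

Planner FOC: ∂(Σu_j)/∂g_i = (Σα_j) − g_i = 0, so g_i^SO = Σα_j = 10.1 for every i; G^SO = 30.3.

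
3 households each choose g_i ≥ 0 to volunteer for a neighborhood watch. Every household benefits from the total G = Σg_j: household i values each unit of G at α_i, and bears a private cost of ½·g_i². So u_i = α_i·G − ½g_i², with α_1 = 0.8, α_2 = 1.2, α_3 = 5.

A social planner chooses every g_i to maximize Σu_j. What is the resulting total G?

Planner FOC: ∂(Σu_j)/∂g_i = (Σα_j) − g_i = 0, so g_i^SO = Σα_j = 7 for every i; G^SO = 21.

21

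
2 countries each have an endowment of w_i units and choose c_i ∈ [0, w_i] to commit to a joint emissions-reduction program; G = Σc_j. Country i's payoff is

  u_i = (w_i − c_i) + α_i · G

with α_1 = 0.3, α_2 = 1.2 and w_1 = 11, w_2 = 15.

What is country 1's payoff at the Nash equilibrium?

∂u_i/∂c_i = α_i − 1, so country i contributes w_i if α_i > 1, else 0.
α_i > 1 for i ∈ {2}; NE contributions (0, 15), G = 15.
u_1 = (11 − 0) + 0.3·15 = 15.5.

15.5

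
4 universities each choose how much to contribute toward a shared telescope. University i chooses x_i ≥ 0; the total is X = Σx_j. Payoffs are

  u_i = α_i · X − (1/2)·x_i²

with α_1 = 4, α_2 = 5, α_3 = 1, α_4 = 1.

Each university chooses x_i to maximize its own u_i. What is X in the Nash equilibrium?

11

University i's FOC: ∂u_i/∂x_i = α_i − x_i = 0, so x_i* = α_i.
NE contributions = (4, 5, 1, 1); X = 11.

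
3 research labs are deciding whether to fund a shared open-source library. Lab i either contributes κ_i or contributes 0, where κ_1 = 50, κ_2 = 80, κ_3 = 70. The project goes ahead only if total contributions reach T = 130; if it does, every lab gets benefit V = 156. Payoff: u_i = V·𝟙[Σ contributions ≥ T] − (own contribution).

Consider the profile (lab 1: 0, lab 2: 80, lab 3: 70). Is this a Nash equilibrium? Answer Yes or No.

Total = 150 ≥ 130: provided.
Lab 1 (pledges 0, payoff 156): pledging 50 → total 200, payoff 106. No gain.
Lab 2 (pledges 80, payoff 76): dropping to 0 → total 70, payoff 0. No gain.
Lab 3 (pledges 70, payoff 86): dropping to 0 → total 80, payoff 0. No gain.

Yes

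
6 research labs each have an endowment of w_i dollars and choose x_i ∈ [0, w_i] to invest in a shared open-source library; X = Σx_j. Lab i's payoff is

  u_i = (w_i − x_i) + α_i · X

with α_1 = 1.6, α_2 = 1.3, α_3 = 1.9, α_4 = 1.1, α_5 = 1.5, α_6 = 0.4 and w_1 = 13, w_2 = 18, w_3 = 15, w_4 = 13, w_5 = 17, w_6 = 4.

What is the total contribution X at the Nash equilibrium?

∂u_i/∂x_i = α_i − 1, so lab i contributes w_i if α_i > 1, else 0.
α_i > 1 for i ∈ {1, 2, 3, 4, 5}; NE contributions (13, 18, 15, 13, 17, 0), X = 76.

76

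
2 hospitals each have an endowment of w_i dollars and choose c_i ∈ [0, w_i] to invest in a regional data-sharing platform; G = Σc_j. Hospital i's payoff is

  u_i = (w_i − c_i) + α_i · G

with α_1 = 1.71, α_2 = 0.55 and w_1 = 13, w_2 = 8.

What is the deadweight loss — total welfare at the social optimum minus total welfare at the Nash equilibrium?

∂u_i/∂c_i = α_i − 1, so hospital i contributes w_i if α_i > 1, else 0.
α_i > 1 for i ∈ {1}; NE contributions (13, 0), G = 13.
W^NE = Σw_i − G^NE + (Σα_i)·G^NE = 21 + 1.26·13 = 37.38.
Planner: ∂(Σu_j)/∂c_i = Σα_j − 1 = 1.26 > 0, so everyone contributes w_i; G^SO = 21, W^SO = 21 + 1.26·21 = 47.46.
Deadweight loss = 10.08.

10.08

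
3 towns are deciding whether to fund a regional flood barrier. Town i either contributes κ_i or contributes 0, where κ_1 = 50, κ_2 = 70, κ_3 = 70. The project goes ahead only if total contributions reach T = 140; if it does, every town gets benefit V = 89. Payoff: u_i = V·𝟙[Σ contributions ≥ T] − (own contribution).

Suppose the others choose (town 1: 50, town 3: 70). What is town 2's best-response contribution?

Others' total = 120. Contributing 70 brings total to 190 ≥ 140: gain V − κ_2 = 19.
Best response: 70.

70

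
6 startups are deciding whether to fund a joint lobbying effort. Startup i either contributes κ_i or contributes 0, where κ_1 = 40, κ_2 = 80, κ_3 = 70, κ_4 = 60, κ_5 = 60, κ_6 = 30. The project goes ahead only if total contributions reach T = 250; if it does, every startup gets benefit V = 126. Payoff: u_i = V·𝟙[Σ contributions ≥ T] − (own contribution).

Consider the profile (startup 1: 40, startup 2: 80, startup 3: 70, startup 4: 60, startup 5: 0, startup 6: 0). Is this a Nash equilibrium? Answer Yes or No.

Total = 250 ≥ 250: provided.
Startup 1 (pledges 40, payoff 86): dropping to 0 → total 210, payoff 0. No gain.
Startup 2 (pledges 80, payoff 46): dropping to 0 → total 170, payoff 0. No gain.
Startup 3 (pledges 70, payoff 56): dropping to 0 → total 180, payoff 0. No gain.
Startup 4 (pledges 60, payoff 66): dropping to 0 → total 190, payoff 0. No gain.
Startup 5 (pledges 0, payoff 126): pledging 60 → total 310, payoff 66. No gain.
Startup 6 (pledges 0, payoff 126): pledging 30 → total 280, payoff 96. No gain.

Yes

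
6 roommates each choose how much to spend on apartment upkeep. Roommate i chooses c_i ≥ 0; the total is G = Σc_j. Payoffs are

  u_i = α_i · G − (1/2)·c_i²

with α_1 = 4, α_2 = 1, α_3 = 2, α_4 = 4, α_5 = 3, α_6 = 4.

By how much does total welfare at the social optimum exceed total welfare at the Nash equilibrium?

Roommate i's FOC: ∂u_i/∂c_i = α_i − c_i = 0, so c_i* = α_i.
NE contributions = (4, 1, 2, 4, 3, 4); G = 18.
W^NE = (Σα)·G − ½Σα_i² = 18² − ½·62 = 293.
Planner sets c_i = Σα_j = 18 for every i, so G^SO = 6·18 = 108.
W^SO = (Σα)·G^SO − ½·6·(Σα)² = (6/2)·18² = 972.
Deadweight loss = W^SO − W^NE = 679.

679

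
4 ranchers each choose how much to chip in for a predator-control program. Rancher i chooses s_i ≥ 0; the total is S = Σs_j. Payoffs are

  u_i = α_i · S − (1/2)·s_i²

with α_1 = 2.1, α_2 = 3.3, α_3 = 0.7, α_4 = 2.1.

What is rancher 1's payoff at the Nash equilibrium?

15.015

Rancher i's FOC: ∂u_i/∂s_i = α_i − s_i = 0, so s_i* = α_i.
NE contributions = (2.1, 3.3, 0.7, 2.1); S = 8.2.
u_1 = α_1·S − ½·(s_1)² = 2.1·8.2 − ½·2.1² = 15.015.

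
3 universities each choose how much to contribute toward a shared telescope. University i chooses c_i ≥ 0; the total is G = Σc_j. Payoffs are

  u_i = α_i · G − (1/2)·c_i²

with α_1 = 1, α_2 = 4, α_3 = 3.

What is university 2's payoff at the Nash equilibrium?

University i's FOC: ∂u_i/∂c_i = α_i − c_i = 0, so c_i* = α_i.
NE contributions = (1, 4, 3); G = 8.
u_2 = α_2·G − ½·(c_2)² = 4·8 − ½·4² = 24.

24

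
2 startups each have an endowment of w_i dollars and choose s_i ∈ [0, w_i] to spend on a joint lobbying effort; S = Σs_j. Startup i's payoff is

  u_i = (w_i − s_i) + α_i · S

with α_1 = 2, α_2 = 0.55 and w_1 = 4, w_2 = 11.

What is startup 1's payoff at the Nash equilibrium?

8

∂u_i/∂s_i = α_i − 1, so startup i contributes w_i if α_i > 1, else 0.
α_i > 1 for i ∈ {1}; NE contributions (4, 0), S = 4.
u_1 = (4 − 4) + 2·4 = 8.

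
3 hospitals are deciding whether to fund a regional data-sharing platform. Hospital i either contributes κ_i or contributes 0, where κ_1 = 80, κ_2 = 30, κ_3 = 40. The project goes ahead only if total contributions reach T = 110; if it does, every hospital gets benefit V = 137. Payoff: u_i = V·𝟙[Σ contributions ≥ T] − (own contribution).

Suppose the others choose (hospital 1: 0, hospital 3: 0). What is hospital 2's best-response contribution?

0

Others' total = 0. Even contributing 30 gives 30 < 110: no benefit either way.
Best response: 0.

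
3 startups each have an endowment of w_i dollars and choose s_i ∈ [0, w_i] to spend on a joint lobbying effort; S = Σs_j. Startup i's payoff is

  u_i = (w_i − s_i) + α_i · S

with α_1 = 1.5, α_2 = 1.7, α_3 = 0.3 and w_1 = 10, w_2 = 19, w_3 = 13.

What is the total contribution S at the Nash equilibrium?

29

∂u_i/∂s_i = α_i − 1, so startup i contributes w_i if α_i > 1, else 0.
α_i > 1 for i ∈ {1, 2}; NE contributions (10, 19, 0), S = 29.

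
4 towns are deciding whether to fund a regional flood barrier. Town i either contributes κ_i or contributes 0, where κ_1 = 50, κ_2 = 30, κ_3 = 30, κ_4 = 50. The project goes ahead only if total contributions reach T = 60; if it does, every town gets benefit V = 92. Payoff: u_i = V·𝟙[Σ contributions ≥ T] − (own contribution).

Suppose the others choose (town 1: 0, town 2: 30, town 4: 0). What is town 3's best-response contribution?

Others' total = 30. Contributing 30 brings total to 60 ≥ 60: gain V − κ_3 = 62.
Best response: 30.

30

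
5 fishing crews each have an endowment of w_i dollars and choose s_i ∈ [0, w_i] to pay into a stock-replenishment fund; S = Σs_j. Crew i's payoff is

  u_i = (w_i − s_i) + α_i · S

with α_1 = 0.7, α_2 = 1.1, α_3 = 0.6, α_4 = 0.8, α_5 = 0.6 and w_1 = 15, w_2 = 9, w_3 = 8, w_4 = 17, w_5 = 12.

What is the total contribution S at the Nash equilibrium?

9

∂u_i/∂s_i = α_i − 1, so crew i contributes w_i if α_i > 1, else 0.
α_i > 1 for i ∈ {2}; NE contributions (0, 9, 0, 0, 0), S = 9.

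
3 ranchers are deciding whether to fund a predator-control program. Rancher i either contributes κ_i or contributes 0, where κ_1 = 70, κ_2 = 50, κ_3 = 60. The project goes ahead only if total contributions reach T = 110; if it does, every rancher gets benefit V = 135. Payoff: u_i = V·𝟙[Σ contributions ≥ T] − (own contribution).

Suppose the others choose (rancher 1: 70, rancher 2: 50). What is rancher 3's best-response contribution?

0

Others' total = 120 ≥ 110; contributing adds cost 60 for no extra benefit.
Best response: 0.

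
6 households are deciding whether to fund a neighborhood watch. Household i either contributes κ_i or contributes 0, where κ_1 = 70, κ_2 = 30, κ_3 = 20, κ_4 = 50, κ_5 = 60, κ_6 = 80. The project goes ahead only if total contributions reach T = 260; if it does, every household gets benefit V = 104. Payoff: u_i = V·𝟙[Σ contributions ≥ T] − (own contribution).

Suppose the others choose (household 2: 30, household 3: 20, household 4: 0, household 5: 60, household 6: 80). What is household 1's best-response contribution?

Others' total = 190. Contributing 70 brings total to 260 ≥ 260: gain V − κ_1 = 34.
Best response: 70.

70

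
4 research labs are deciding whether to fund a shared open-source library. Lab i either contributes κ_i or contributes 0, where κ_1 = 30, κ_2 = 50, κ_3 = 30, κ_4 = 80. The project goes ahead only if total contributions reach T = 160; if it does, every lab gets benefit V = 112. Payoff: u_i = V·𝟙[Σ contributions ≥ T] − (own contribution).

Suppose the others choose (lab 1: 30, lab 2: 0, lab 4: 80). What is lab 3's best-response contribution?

0

Others' total = 110. Even contributing 30 gives 140 < 160: no benefit either way.
Best response: 0.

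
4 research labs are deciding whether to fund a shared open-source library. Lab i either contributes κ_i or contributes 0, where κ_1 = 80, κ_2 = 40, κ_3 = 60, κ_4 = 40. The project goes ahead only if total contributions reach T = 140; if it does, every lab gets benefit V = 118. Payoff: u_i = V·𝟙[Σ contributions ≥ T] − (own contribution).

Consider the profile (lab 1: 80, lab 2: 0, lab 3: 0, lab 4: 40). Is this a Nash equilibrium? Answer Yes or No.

No

Total = 120 < 140: not provided.
Lab 1 (pledges 80, payoff -80): dropping to 0 → total 40, payoff 0. Profitable deviation.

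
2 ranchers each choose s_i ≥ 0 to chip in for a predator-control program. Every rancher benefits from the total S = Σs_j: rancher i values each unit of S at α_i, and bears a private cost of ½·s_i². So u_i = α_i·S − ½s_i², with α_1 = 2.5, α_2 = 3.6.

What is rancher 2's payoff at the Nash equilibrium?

Rancher i's FOC: ∂u_i/∂s_i = α_i − s_i = 0, so s_i* = α_i.
NE contributions = (2.5, 3.6); S = 6.1.
u_2 = α_2·S − ½·(s_2)² = 3.6·6.1 − ½·3.6² = 15.48.

15.48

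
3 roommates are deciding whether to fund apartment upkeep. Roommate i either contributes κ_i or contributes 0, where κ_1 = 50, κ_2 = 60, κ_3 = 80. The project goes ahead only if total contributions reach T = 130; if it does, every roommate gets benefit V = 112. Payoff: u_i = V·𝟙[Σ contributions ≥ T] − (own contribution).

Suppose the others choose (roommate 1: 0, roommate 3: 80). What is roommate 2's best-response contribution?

60

Others' total = 80. Contributing 60 brings total to 140 ≥ 130: gain V − κ_2 = 52.
Best response: 60.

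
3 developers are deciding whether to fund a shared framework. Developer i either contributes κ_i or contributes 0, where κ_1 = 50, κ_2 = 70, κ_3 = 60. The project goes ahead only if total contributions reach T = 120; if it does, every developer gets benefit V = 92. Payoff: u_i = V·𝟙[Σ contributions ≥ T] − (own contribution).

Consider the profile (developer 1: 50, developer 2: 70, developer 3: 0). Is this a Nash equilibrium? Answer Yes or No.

Yes

Total = 120 ≥ 120: provided.
Developer 1 (pledges 50, payoff 42): dropping to 0 → total 70, payoff 0. No gain.
Developer 2 (pledges 70, payoff 22): dropping to 0 → total 50, payoff 0. No gain.
Developer 3 (pledges 0, payoff 92): pledging 60 → total 180, payoff 32. No gain.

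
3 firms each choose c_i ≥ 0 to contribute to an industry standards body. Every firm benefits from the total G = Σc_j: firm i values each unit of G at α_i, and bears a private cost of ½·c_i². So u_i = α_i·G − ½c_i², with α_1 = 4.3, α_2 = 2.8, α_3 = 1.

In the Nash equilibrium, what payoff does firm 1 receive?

25.585

Firm i's FOC: ∂u_i/∂c_i = α_i − c_i = 0, so c_i* = α_i.
NE contributions = (4.3, 2.8, 1); G = 8.1.
u_1 = α_1·G − ½·(c_1)² = 4.3·8.1 − ½·4.3² = 25.585.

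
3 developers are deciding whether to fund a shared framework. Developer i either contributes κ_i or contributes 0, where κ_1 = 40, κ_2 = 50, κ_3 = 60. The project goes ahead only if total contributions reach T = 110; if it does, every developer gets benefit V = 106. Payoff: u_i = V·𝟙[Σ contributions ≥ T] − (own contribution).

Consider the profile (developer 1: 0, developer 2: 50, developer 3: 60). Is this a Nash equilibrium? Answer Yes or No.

Yes

Total = 110 ≥ 110: provided.
Developer 1 (pledges 0, payoff 106): pledging 40 → total 150, payoff 66. No gain.
Developer 2 (pledges 50, payoff 56): dropping to 0 → total 60, payoff 0. No gain.
Developer 3 (pledges 60, payoff 46): dropping to 0 → total 50, payoff 0. No gain.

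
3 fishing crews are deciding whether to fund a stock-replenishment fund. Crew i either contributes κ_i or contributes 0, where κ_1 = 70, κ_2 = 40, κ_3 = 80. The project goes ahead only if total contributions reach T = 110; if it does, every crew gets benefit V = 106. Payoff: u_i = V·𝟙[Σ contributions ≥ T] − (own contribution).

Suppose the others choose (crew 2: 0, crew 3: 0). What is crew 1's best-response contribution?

Others' total = 0. Even contributing 70 gives 70 < 110: no benefit either way.
Best response: 0.

0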